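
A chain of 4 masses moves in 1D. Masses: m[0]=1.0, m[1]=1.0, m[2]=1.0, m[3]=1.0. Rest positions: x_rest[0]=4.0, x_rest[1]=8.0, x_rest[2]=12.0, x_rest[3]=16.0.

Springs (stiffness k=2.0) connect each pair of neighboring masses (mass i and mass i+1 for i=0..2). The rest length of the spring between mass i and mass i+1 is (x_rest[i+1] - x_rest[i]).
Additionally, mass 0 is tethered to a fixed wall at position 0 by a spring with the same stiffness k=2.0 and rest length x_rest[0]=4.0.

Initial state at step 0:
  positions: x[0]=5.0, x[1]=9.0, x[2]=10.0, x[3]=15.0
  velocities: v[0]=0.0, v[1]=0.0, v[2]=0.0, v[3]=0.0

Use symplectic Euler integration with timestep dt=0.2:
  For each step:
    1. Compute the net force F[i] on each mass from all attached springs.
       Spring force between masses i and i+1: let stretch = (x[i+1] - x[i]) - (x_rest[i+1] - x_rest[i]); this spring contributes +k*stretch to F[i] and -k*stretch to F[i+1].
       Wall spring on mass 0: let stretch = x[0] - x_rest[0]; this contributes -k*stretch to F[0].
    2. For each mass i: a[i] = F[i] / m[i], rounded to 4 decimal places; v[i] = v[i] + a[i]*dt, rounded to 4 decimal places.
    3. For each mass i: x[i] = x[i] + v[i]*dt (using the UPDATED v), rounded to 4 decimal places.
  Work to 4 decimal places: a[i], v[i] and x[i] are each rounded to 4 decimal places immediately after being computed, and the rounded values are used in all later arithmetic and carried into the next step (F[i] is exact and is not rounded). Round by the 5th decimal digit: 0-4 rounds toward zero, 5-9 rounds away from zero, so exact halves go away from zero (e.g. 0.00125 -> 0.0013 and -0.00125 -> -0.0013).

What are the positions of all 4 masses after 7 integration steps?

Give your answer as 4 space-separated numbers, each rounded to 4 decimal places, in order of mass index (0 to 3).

Answer: 2.8223 6.8732 12.6158 15.2992

Derivation:
Step 0: x=[5.0000 9.0000 10.0000 15.0000] v=[0.0000 0.0000 0.0000 0.0000]
Step 1: x=[4.9200 8.7600 10.3200 14.9200] v=[-0.4000 -1.2000 1.6000 -0.4000]
Step 2: x=[4.7536 8.3376 10.8832 14.7920] v=[-0.8320 -2.1120 2.8160 -0.6400]
Step 3: x=[4.4936 7.8321 11.5555 14.6713] v=[-1.2998 -2.5274 3.3613 -0.6035]
Step 4: x=[4.1412 7.3574 12.1792 14.6213] v=[-1.7618 -2.3734 3.1183 -0.2498]
Step 5: x=[3.7148 7.0112 12.6125 14.6960] v=[-2.1318 -1.7312 2.1664 0.3734]
Step 6: x=[3.2550 6.8494 12.7644 14.9240] v=[-2.2992 -0.8092 0.7593 1.1400]
Step 7: x=[2.8223 6.8732 12.6158 15.2992] v=[-2.1634 0.1190 -0.7429 1.8762]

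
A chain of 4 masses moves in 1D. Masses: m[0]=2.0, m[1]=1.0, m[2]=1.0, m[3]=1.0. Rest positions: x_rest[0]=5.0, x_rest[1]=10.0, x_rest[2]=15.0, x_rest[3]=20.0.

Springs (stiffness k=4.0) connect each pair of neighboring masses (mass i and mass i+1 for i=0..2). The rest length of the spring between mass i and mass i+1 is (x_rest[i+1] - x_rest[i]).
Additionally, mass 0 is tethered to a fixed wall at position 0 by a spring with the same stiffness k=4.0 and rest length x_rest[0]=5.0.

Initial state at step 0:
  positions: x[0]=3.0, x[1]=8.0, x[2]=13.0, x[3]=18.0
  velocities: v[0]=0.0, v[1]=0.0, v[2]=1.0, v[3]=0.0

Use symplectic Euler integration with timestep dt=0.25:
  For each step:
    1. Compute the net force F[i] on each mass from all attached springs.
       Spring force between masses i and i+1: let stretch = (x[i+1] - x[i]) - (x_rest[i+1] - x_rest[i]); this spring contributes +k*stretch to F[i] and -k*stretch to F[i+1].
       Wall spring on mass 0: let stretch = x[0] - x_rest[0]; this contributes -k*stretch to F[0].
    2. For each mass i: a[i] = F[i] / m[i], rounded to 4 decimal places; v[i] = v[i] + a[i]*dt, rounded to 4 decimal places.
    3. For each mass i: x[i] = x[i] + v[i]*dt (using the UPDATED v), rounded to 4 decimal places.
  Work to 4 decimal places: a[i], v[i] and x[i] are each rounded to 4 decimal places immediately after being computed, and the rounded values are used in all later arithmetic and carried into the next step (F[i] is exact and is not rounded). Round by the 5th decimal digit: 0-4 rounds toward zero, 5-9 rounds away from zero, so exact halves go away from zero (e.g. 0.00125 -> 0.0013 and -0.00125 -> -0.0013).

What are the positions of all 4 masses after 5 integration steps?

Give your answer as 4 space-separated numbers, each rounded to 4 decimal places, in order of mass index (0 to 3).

Answer: 5.2159 9.4908 13.4658 18.5488

Derivation:
Step 0: x=[3.0000 8.0000 13.0000 18.0000] v=[0.0000 0.0000 1.0000 0.0000]
Step 1: x=[3.2500 8.0000 13.2500 18.0000] v=[1.0000 0.0000 1.0000 0.0000]
Step 2: x=[3.6875 8.1250 13.3750 18.0625] v=[1.7500 0.5000 0.5000 0.2500]
Step 3: x=[4.2188 8.4531 13.3594 18.2031] v=[2.1250 1.3125 -0.0625 0.5625]
Step 4: x=[4.7520 8.9492 13.3281 18.3828] v=[2.1328 1.9845 -0.1251 0.7188]
Step 5: x=[5.2159 9.4908 13.4658 18.5488] v=[1.8554 2.1662 0.5507 0.6641]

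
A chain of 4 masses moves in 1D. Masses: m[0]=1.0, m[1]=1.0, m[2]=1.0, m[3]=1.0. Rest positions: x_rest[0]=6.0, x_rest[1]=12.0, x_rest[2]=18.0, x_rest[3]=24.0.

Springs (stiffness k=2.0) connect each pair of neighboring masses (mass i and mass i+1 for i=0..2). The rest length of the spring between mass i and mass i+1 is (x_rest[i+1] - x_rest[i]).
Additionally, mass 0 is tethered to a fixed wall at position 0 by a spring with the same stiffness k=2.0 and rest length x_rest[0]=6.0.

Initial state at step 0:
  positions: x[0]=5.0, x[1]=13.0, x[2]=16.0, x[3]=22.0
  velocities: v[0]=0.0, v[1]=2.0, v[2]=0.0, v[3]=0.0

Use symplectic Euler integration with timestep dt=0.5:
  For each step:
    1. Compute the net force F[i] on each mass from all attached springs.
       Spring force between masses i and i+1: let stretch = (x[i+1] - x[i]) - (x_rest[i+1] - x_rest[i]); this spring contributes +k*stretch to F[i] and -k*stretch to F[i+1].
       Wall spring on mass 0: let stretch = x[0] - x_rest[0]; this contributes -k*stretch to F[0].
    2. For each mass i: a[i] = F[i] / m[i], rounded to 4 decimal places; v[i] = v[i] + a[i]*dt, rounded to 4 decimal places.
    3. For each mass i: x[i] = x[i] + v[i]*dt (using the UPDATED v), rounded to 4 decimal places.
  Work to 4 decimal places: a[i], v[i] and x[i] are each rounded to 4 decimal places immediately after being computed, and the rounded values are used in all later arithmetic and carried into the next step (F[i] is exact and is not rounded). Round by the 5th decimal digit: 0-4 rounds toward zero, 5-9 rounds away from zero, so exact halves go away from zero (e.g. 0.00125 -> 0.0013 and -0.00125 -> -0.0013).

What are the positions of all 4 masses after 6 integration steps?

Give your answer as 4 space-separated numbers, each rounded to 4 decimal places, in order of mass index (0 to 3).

Answer: 6.5000 11.1094 20.4219 25.0469

Derivation:
Step 0: x=[5.0000 13.0000 16.0000 22.0000] v=[0.0000 2.0000 0.0000 0.0000]
Step 1: x=[6.5000 11.5000 17.5000 22.0000] v=[3.0000 -3.0000 3.0000 0.0000]
Step 2: x=[7.2500 10.5000 18.2500 22.7500] v=[1.5000 -2.0000 1.5000 1.5000]
Step 3: x=[6.0000 11.7500 17.3750 24.2500] v=[-2.5000 2.5000 -1.7500 3.0000]
Step 4: x=[4.6250 12.9375 17.1250 25.3125] v=[-2.7500 2.3750 -0.5000 2.1250]
Step 5: x=[5.0938 12.0625 18.8750 25.2813] v=[0.9375 -1.7500 3.5000 -0.0625]
Step 6: x=[6.5000 11.1094 20.4219 25.0469] v=[2.8124 -1.9062 3.0938 -0.4688]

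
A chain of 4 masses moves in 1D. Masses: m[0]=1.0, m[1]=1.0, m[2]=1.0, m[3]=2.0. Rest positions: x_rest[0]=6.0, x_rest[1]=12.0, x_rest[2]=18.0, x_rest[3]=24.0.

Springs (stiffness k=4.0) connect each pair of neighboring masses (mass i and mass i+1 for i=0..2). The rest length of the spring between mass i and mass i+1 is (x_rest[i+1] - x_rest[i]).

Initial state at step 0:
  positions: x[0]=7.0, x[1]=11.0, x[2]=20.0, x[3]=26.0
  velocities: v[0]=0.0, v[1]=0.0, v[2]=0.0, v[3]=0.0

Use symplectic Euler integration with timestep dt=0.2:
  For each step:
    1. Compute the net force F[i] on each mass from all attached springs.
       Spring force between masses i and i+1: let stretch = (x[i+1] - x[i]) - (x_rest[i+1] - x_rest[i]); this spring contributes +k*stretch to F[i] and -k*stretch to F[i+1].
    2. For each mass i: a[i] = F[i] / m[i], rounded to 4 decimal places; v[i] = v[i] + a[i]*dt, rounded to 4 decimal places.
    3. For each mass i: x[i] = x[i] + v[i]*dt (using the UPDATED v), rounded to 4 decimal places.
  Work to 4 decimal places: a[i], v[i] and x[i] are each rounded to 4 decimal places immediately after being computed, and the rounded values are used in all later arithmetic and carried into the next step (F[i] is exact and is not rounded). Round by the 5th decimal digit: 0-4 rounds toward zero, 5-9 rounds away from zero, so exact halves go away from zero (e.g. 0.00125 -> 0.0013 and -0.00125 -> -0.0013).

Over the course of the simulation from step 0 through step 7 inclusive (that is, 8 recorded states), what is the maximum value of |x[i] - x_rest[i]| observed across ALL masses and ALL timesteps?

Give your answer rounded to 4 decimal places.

Step 0: x=[7.0000 11.0000 20.0000 26.0000] v=[0.0000 0.0000 0.0000 0.0000]
Step 1: x=[6.6800 11.8000 19.5200 26.0000] v=[-1.6000 4.0000 -2.4000 0.0000]
Step 2: x=[6.2192 13.0160 18.8416 25.9616] v=[-2.3040 6.0800 -3.3920 -0.1920]
Step 3: x=[5.8859 14.0766 18.3703 25.8336] v=[-1.6666 5.3030 -2.3565 -0.6400]
Step 4: x=[5.9031 14.5137 18.4061 25.5885] v=[0.0860 2.1854 0.1792 -1.2253]
Step 5: x=[6.3380 14.1959 18.9683 25.2488] v=[2.1745 -1.5892 2.8112 -1.6983]
Step 6: x=[7.0702 13.3844 19.7718 24.8867] v=[3.6608 -4.0576 4.0177 -1.8105]
Step 7: x=[7.8526 12.5846 20.3717 24.5954] v=[3.9122 -3.9990 2.9997 -1.4565]
Max displacement = 2.5137

Answer: 2.5137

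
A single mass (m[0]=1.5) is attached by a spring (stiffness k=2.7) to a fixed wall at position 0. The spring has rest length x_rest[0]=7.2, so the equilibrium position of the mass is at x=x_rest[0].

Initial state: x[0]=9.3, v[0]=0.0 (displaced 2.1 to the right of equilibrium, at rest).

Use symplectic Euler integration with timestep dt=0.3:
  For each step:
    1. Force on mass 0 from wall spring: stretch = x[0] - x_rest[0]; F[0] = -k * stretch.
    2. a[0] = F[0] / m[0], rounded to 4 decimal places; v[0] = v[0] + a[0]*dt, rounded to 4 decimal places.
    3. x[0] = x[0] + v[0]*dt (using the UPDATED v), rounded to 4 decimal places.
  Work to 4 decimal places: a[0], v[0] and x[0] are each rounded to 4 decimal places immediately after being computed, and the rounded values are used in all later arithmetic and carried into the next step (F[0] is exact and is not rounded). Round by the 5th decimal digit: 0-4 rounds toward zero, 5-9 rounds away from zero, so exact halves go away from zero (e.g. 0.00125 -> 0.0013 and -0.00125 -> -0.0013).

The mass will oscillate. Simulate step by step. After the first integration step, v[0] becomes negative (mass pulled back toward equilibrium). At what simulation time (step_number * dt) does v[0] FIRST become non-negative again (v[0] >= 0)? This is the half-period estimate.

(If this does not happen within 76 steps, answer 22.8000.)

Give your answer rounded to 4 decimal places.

Step 0: x=[9.3000] v=[0.0000]
Step 1: x=[8.9598] v=[-1.1340]
Step 2: x=[8.3345] v=[-2.0843]
Step 3: x=[7.5254] v=[-2.6969]
Step 4: x=[6.6636] v=[-2.8726]
Step 5: x=[5.8887] v=[-2.5830]
Step 6: x=[5.3262] v=[-1.8749]
Step 7: x=[5.0673] v=[-0.8631]
Step 8: x=[5.1539] v=[0.2886]
First v>=0 after going negative at step 8, time=2.4000

Answer: 2.4000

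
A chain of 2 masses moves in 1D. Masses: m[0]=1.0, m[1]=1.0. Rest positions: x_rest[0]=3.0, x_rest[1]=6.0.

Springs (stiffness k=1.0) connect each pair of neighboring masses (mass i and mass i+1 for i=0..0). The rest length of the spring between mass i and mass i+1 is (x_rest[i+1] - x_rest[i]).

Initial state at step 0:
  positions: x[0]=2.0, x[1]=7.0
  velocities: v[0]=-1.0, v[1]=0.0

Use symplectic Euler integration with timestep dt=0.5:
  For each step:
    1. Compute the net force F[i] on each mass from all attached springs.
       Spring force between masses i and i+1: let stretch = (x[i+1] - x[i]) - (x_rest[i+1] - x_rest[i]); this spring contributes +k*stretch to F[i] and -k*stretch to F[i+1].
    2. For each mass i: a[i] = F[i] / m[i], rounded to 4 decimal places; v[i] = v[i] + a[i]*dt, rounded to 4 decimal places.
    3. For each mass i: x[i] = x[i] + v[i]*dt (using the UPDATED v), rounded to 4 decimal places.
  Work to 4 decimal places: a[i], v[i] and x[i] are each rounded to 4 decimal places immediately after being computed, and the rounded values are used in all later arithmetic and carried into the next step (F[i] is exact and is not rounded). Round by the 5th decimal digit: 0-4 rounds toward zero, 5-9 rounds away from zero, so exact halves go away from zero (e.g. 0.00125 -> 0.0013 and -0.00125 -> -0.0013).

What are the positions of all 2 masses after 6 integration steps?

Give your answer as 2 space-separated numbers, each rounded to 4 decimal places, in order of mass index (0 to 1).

Step 0: x=[2.0000 7.0000] v=[-1.0000 0.0000]
Step 1: x=[2.0000 6.5000] v=[0.0000 -1.0000]
Step 2: x=[2.3750 5.6250] v=[0.7500 -1.7500]
Step 3: x=[2.8125 4.6875] v=[0.8750 -1.8750]
Step 4: x=[2.9688 4.0313] v=[0.3125 -1.3125]
Step 5: x=[2.6407 3.8594] v=[-0.6563 -0.3438]
Step 6: x=[1.8672 4.1329] v=[-1.5470 0.5469]

Answer: 1.8672 4.1329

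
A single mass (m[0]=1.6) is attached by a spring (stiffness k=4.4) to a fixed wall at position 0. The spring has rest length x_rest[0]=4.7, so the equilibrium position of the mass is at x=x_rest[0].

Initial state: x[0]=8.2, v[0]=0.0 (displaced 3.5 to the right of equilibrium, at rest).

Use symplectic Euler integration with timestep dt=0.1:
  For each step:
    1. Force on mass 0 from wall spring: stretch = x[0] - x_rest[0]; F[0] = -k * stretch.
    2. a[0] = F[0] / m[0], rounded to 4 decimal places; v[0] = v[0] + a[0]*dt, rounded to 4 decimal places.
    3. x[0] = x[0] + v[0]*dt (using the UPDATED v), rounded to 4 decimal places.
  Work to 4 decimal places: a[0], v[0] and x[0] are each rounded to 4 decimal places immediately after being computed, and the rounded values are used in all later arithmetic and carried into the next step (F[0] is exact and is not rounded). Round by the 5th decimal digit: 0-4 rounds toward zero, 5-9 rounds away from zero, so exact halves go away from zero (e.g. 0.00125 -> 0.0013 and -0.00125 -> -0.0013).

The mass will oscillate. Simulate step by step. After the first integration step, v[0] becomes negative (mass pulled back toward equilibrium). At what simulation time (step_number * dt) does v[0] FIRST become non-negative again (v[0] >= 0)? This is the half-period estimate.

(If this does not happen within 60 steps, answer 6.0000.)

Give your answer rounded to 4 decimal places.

Step 0: x=[8.2000] v=[0.0000]
Step 1: x=[8.1038] v=[-0.9625]
Step 2: x=[7.9139] v=[-1.8986]
Step 3: x=[7.6357] v=[-2.7824]
Step 4: x=[7.2767] v=[-3.5897]
Step 5: x=[6.8469] v=[-4.2983]
Step 6: x=[6.3580] v=[-4.8887]
Step 7: x=[5.8235] v=[-5.3447]
Step 8: x=[5.2581] v=[-5.6537]
Step 9: x=[4.6774] v=[-5.8072]
Step 10: x=[4.0973] v=[-5.8010]
Step 11: x=[3.5338] v=[-5.6353]
Step 12: x=[3.0023] v=[-5.3146]
Step 13: x=[2.5175] v=[-4.8477]
Step 14: x=[2.0928] v=[-4.2475]
Step 15: x=[1.7398] v=[-3.5305]
Step 16: x=[1.4682] v=[-2.7164]
Step 17: x=[1.2854] v=[-1.8277]
Step 18: x=[1.1965] v=[-0.8887]
Step 19: x=[1.2040] v=[0.0748]
First v>=0 after going negative at step 19, time=1.9000

Answer: 1.9000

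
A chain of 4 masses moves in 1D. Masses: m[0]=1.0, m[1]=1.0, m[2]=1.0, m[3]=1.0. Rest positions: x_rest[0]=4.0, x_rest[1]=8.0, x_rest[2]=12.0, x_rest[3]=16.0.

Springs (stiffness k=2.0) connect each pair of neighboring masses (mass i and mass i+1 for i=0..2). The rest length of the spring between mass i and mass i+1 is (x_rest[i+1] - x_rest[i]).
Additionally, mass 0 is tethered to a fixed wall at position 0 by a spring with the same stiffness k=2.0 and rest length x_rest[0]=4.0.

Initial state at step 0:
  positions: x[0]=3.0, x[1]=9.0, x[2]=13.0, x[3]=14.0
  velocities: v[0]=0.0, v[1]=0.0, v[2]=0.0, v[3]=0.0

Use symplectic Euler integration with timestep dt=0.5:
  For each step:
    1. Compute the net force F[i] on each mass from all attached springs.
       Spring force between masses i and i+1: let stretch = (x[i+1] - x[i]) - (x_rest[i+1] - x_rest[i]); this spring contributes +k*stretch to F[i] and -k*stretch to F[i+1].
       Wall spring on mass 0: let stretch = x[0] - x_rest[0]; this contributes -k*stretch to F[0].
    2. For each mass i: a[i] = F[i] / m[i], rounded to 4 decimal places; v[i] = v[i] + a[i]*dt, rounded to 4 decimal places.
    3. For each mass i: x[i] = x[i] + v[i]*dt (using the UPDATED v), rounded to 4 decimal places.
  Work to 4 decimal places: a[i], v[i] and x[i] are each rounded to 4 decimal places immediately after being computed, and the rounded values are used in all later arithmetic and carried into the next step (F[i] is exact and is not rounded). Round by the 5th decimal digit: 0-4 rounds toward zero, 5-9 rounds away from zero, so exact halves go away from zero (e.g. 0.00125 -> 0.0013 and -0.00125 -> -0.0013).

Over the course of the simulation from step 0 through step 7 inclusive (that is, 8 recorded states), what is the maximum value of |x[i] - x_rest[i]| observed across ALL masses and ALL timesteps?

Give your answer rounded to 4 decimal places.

Step 0: x=[3.0000 9.0000 13.0000 14.0000] v=[0.0000 0.0000 0.0000 0.0000]
Step 1: x=[4.5000 8.0000 11.5000 15.5000] v=[3.0000 -2.0000 -3.0000 3.0000]
Step 2: x=[5.5000 7.0000 10.2500 17.0000] v=[2.0000 -2.0000 -2.5000 3.0000]
Step 3: x=[4.5000 6.8750 10.7500 17.1250] v=[-2.0000 -0.2500 1.0000 0.2500]
Step 4: x=[2.4375 7.5000 12.5000 16.0625] v=[-4.1250 1.2500 3.5000 -2.1250]
Step 5: x=[1.6875 8.0938 13.5313 15.2188] v=[-1.5000 1.1875 2.0625 -1.6875]
Step 6: x=[3.2969 8.2032 12.6876 15.5313] v=[3.2188 0.2187 -1.6875 0.6250]
Step 7: x=[5.7110 8.1016 11.0235 16.4220] v=[4.8282 -0.2032 -3.3282 1.7813]
Max displacement = 2.3125

Answer: 2.3125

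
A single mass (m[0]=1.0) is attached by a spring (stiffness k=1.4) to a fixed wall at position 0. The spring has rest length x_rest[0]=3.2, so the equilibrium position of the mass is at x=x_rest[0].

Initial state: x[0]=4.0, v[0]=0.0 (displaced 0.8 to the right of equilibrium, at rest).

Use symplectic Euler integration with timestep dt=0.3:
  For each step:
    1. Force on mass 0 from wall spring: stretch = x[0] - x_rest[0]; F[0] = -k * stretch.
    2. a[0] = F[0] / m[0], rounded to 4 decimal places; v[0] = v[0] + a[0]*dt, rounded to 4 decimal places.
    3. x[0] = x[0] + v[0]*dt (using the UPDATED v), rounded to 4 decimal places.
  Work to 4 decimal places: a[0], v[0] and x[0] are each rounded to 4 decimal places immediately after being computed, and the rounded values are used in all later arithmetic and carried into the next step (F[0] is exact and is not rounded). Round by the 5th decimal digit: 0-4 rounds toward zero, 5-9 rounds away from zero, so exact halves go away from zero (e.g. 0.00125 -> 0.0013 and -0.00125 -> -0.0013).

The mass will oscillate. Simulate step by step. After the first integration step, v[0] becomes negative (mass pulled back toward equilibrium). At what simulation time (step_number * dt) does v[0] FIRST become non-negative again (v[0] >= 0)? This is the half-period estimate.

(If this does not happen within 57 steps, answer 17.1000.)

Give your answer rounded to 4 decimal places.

Answer: 2.7000

Derivation:
Step 0: x=[4.0000] v=[0.0000]
Step 1: x=[3.8992] v=[-0.3360]
Step 2: x=[3.7103] v=[-0.6297]
Step 3: x=[3.4571] v=[-0.8440]
Step 4: x=[3.1715] v=[-0.9520]
Step 5: x=[2.8895] v=[-0.9400]
Step 6: x=[2.6466] v=[-0.8096]
Step 7: x=[2.4734] v=[-0.5772]
Step 8: x=[2.3918] v=[-0.2720]
Step 9: x=[2.4121] v=[0.0675]
First v>=0 after going negative at step 9, time=2.7000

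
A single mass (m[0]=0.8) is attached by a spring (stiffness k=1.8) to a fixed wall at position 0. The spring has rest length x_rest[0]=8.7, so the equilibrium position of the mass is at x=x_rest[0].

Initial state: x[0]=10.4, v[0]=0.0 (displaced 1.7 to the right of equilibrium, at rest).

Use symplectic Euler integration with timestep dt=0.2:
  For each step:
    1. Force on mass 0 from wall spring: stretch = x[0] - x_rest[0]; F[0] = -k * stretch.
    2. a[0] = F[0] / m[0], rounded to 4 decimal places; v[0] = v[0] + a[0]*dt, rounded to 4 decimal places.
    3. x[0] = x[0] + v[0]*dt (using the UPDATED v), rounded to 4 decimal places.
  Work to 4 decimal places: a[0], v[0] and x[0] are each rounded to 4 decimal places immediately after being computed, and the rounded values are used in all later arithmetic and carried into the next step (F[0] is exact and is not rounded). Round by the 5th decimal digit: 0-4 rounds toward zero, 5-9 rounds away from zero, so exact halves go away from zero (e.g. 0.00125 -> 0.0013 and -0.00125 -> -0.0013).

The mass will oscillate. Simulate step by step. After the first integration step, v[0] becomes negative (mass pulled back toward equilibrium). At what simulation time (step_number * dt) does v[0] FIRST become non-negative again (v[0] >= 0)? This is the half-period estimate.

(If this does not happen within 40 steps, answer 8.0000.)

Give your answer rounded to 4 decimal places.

Answer: 2.2000

Derivation:
Step 0: x=[10.4000] v=[0.0000]
Step 1: x=[10.2470] v=[-0.7650]
Step 2: x=[9.9548] v=[-1.4612]
Step 3: x=[9.5496] v=[-2.0259]
Step 4: x=[9.0680] v=[-2.4082]
Step 5: x=[8.5532] v=[-2.5738]
Step 6: x=[8.0517] v=[-2.5077]
Step 7: x=[7.6085] v=[-2.2160]
Step 8: x=[7.2635] v=[-1.7248]
Step 9: x=[7.0478] v=[-1.0784]
Step 10: x=[6.9808] v=[-0.3349]
Step 11: x=[7.0685] v=[0.4387]
First v>=0 after going negative at step 11, time=2.2000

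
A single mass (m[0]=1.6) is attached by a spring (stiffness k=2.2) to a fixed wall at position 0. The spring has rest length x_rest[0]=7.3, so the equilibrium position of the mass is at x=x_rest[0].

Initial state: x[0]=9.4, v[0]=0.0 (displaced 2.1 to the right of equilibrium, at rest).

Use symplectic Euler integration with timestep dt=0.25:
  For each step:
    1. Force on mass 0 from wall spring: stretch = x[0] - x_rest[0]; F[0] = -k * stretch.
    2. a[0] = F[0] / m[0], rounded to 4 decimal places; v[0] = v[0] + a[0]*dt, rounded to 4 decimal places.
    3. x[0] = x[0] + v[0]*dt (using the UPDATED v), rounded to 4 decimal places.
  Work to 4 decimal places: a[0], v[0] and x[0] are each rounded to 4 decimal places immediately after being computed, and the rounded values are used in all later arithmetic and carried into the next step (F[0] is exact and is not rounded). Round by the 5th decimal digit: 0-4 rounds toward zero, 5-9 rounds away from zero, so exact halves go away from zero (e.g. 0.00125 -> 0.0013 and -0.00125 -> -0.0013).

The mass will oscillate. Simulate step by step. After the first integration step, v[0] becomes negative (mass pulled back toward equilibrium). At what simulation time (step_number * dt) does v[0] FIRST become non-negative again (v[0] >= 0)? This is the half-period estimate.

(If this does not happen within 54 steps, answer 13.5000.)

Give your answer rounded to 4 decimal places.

Step 0: x=[9.4000] v=[0.0000]
Step 1: x=[9.2195] v=[-0.7219]
Step 2: x=[8.8741] v=[-1.3817]
Step 3: x=[8.3934] v=[-1.9228]
Step 4: x=[7.8187] v=[-2.2987]
Step 5: x=[7.1995] v=[-2.4770]
Step 6: x=[6.5889] v=[-2.4425]
Step 7: x=[6.0394] v=[-2.1981]
Step 8: x=[5.5982] v=[-1.7648]
Step 9: x=[5.3033] v=[-1.1798]
Step 10: x=[5.1800] v=[-0.4934]
Step 11: x=[5.2389] v=[0.2354]
First v>=0 after going negative at step 11, time=2.7500

Answer: 2.7500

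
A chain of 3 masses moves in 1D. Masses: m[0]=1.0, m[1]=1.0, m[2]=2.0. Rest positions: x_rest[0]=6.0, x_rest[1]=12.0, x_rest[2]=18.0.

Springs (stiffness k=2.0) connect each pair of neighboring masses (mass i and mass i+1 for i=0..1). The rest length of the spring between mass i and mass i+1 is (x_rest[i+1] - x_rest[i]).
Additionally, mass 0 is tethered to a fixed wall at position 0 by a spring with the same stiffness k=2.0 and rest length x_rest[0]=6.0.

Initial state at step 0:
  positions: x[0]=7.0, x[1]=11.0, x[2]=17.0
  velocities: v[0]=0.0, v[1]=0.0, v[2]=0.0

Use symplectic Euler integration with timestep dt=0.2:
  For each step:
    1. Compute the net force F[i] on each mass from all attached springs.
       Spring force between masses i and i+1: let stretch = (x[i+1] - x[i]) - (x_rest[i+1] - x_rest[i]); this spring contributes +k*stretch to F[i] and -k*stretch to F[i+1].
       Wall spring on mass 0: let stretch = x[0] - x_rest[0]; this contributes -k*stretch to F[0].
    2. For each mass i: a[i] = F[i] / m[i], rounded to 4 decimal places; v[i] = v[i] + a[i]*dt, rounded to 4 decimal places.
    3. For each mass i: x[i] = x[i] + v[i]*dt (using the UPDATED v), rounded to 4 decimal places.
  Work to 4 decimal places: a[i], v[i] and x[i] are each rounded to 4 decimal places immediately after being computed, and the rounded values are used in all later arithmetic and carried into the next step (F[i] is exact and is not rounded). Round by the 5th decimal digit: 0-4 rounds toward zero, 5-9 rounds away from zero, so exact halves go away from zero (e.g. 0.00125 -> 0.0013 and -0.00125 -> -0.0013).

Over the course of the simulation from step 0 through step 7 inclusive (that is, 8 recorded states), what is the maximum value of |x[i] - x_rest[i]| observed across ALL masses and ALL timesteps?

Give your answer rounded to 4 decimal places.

Answer: 1.3254

Derivation:
Step 0: x=[7.0000 11.0000 17.0000] v=[0.0000 0.0000 0.0000]
Step 1: x=[6.7600 11.1600 17.0000] v=[-1.2000 0.8000 0.0000]
Step 2: x=[6.3312 11.4352 17.0064] v=[-2.1440 1.3760 0.0320]
Step 3: x=[5.8042 11.7478 17.0300] v=[-2.6349 1.5629 0.1178]
Step 4: x=[5.2884 12.0075 17.0823] v=[-2.5791 1.2983 0.2614]
Step 5: x=[4.8870 12.1356 17.1716] v=[-2.0068 0.6406 0.4464]
Step 6: x=[4.6746 12.0867 17.2994] v=[-1.0622 -0.2444 0.6392]
Step 7: x=[4.6812 11.8619 17.4587] v=[0.0328 -1.1242 0.7967]
Max displacement = 1.3254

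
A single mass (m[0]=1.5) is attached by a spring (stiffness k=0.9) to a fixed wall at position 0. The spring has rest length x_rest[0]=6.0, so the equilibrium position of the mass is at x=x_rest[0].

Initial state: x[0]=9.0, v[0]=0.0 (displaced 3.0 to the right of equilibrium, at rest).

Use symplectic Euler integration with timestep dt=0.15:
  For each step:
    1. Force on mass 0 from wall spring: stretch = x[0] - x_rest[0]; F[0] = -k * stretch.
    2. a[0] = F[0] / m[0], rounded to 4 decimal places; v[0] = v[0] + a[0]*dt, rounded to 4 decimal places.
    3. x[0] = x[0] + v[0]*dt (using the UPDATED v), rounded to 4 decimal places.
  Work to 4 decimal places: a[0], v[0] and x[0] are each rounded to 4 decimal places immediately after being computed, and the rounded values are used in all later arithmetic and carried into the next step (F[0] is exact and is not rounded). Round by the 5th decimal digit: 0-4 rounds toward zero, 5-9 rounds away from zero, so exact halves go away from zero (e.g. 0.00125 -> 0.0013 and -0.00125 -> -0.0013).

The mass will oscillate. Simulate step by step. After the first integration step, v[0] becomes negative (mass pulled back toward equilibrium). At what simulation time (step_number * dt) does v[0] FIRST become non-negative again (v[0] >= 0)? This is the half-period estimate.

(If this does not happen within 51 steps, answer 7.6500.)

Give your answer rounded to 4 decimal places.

Answer: 4.2000

Derivation:
Step 0: x=[9.0000] v=[0.0000]
Step 1: x=[8.9595] v=[-0.2700]
Step 2: x=[8.8790] v=[-0.5364]
Step 3: x=[8.7597] v=[-0.7955]
Step 4: x=[8.6031] v=[-1.0439]
Step 5: x=[8.4114] v=[-1.2782]
Step 6: x=[8.1871] v=[-1.4952]
Step 7: x=[7.9333] v=[-1.6920]
Step 8: x=[7.6534] v=[-1.8660]
Step 9: x=[7.3512] v=[-2.0148]
Step 10: x=[7.0307] v=[-2.1364]
Step 11: x=[6.6963] v=[-2.2292]
Step 12: x=[6.3525] v=[-2.2919]
Step 13: x=[6.0040] v=[-2.3236]
Step 14: x=[5.6554] v=[-2.3240]
Step 15: x=[5.3115] v=[-2.2930]
Step 16: x=[4.9769] v=[-2.2310]
Step 17: x=[4.6561] v=[-2.1389]
Step 18: x=[4.3534] v=[-2.0180]
Step 19: x=[4.0729] v=[-1.8698]
Step 20: x=[3.8184] v=[-1.6964]
Step 21: x=[3.5934] v=[-1.5001]
Step 22: x=[3.4009] v=[-1.2835]
Step 23: x=[3.2435] v=[-1.0496]
Step 24: x=[3.1233] v=[-0.8015]
Step 25: x=[3.0419] v=[-0.5426]
Step 26: x=[3.0004] v=[-0.2764]
Step 27: x=[2.9994] v=[-0.0064]
Step 28: x=[3.0390] v=[0.2637]
First v>=0 after going negative at step 28, time=4.2000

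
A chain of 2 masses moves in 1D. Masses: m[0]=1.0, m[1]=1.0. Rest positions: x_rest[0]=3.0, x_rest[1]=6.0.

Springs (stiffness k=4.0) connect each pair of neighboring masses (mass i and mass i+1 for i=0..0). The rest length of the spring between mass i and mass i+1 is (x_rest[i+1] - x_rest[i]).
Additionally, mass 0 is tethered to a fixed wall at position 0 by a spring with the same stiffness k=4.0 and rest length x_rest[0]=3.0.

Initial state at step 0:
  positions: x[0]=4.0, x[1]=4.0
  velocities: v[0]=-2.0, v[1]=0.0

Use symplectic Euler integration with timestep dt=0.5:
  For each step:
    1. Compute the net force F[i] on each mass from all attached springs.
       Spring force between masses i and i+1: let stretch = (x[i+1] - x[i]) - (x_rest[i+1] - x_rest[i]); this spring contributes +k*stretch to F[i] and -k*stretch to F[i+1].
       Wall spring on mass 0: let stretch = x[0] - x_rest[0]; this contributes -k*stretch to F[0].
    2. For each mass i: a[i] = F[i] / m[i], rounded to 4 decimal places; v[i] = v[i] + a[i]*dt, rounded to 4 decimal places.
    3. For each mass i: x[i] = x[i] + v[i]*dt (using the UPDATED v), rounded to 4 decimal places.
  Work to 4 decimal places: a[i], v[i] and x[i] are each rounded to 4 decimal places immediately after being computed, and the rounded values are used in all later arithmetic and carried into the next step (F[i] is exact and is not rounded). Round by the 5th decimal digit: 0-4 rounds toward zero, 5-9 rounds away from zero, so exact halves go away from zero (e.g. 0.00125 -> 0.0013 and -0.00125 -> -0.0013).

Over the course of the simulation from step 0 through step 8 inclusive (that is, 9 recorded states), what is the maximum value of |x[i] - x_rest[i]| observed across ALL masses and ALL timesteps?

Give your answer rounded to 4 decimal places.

Answer: 4.0000

Derivation:
Step 0: x=[4.0000 4.0000] v=[-2.0000 0.0000]
Step 1: x=[-1.0000 7.0000] v=[-10.0000 6.0000]
Step 2: x=[3.0000 5.0000] v=[8.0000 -4.0000]
Step 3: x=[6.0000 4.0000] v=[6.0000 -2.0000]
Step 4: x=[1.0000 8.0000] v=[-10.0000 8.0000]
Step 5: x=[2.0000 8.0000] v=[2.0000 0.0000]
Step 6: x=[7.0000 5.0000] v=[10.0000 -6.0000]
Step 7: x=[3.0000 7.0000] v=[-8.0000 4.0000]
Step 8: x=[0.0000 8.0000] v=[-6.0000 2.0000]
Max displacement = 4.0000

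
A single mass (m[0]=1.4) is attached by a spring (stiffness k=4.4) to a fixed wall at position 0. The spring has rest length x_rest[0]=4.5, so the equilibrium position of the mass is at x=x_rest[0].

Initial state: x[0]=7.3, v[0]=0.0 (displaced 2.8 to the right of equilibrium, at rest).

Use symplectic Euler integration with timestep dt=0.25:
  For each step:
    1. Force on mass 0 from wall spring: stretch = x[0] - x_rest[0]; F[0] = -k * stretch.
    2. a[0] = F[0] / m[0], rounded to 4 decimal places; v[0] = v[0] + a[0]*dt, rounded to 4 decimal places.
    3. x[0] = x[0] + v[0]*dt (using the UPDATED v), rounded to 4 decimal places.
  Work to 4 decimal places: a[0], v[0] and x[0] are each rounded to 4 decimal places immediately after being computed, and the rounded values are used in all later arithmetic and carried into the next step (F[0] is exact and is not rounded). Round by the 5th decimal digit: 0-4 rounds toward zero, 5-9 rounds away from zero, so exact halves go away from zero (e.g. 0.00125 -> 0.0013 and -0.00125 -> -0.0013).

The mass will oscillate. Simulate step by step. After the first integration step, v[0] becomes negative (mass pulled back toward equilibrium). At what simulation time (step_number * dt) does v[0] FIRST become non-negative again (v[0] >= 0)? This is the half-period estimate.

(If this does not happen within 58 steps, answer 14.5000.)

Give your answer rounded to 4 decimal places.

Answer: 2.0000

Derivation:
Step 0: x=[7.3000] v=[0.0000]
Step 1: x=[6.7500] v=[-2.2000]
Step 2: x=[5.7580] v=[-3.9679]
Step 3: x=[4.5189] v=[-4.9563]
Step 4: x=[3.2761] v=[-4.9712]
Step 5: x=[2.2737] v=[-4.0096]
Step 6: x=[1.7086] v=[-2.2604]
Step 7: x=[1.6918] v=[-0.0672]
Step 8: x=[2.2266] v=[2.1393]
First v>=0 after going negative at step 8, time=2.0000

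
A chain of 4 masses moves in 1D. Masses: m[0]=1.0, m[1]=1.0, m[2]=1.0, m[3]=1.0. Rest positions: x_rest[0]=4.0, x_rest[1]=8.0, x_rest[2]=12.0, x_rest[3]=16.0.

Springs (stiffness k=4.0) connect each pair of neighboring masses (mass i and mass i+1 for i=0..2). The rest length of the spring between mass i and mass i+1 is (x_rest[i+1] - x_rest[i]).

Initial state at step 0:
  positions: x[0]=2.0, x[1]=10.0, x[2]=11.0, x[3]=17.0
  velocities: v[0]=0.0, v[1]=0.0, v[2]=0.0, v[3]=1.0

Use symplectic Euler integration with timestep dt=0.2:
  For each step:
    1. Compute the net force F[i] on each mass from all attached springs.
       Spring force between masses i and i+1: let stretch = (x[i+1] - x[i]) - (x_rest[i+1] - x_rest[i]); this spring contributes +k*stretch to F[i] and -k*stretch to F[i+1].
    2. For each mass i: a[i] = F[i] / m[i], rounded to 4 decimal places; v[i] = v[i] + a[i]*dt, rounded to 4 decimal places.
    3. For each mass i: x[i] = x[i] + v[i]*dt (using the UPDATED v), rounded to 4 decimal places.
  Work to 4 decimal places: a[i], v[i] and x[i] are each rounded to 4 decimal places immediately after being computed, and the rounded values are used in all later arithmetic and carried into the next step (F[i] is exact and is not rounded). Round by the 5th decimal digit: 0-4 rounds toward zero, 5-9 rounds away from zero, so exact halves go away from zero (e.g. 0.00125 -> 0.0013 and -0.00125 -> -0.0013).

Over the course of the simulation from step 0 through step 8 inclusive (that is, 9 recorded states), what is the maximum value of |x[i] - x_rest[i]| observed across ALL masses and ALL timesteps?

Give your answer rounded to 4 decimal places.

Step 0: x=[2.0000 10.0000 11.0000 17.0000] v=[0.0000 0.0000 0.0000 1.0000]
Step 1: x=[2.6400 8.8800 11.8000 16.8800] v=[3.2000 -5.6000 4.0000 -0.6000]
Step 2: x=[3.6384 7.2288 12.9456 16.5872] v=[4.9920 -8.2560 5.7280 -1.4640]
Step 3: x=[4.5713 5.9178 13.7592 16.3517] v=[4.6643 -6.5549 4.0678 -1.1773]
Step 4: x=[5.0796 5.6460 13.7329 16.3414] v=[2.5415 -1.3590 -0.1313 -0.0513]
Step 5: x=[5.0385 6.5775 12.8301 16.5538] v=[-0.2054 4.6574 -4.5140 1.0619]
Step 6: x=[4.6037 8.2632 11.5227 16.8104] v=[-2.1742 8.4283 -6.5371 1.2829]
Step 7: x=[4.1144 9.8849 10.5398 16.8609] v=[-2.4466 8.1083 -4.9145 0.2527]
Step 8: x=[3.9084 10.6881 10.4635 16.5401] v=[-1.0302 4.0158 -0.3815 -1.6042]
Max displacement = 2.6881

Answer: 2.6881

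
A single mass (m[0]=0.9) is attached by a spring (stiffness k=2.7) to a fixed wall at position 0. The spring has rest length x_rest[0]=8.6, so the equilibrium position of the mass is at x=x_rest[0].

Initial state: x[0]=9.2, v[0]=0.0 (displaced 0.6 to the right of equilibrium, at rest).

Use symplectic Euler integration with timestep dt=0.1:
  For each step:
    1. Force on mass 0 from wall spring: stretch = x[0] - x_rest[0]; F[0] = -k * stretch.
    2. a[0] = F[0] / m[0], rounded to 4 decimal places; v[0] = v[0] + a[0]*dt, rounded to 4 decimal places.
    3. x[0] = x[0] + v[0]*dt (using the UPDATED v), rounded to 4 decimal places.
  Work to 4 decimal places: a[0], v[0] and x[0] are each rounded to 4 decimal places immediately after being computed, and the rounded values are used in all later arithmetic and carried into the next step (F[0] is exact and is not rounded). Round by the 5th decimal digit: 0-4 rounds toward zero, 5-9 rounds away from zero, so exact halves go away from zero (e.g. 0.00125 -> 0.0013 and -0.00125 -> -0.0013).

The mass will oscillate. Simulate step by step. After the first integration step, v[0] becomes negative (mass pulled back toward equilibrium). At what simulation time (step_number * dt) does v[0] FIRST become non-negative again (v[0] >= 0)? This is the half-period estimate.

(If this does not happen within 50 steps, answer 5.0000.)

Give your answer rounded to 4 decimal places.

Answer: 1.9000

Derivation:
Step 0: x=[9.2000] v=[0.0000]
Step 1: x=[9.1820] v=[-0.1800]
Step 2: x=[9.1465] v=[-0.3546]
Step 3: x=[9.0946] v=[-0.5186]
Step 4: x=[9.0279] v=[-0.6670]
Step 5: x=[8.9484] v=[-0.7954]
Step 6: x=[8.8584] v=[-0.8999]
Step 7: x=[8.7607] v=[-0.9774]
Step 8: x=[8.6581] v=[-1.0256]
Step 9: x=[8.5538] v=[-1.0430]
Step 10: x=[8.4509] v=[-1.0291]
Step 11: x=[8.3525] v=[-0.9844]
Step 12: x=[8.2615] v=[-0.9102]
Step 13: x=[8.1806] v=[-0.8087]
Step 14: x=[8.1123] v=[-0.6829]
Step 15: x=[8.0586] v=[-0.5366]
Step 16: x=[8.0212] v=[-0.3742]
Step 17: x=[8.0011] v=[-0.2006]
Step 18: x=[7.9990] v=[-0.0209]
Step 19: x=[8.0149] v=[0.1594]
First v>=0 after going negative at step 19, time=1.9000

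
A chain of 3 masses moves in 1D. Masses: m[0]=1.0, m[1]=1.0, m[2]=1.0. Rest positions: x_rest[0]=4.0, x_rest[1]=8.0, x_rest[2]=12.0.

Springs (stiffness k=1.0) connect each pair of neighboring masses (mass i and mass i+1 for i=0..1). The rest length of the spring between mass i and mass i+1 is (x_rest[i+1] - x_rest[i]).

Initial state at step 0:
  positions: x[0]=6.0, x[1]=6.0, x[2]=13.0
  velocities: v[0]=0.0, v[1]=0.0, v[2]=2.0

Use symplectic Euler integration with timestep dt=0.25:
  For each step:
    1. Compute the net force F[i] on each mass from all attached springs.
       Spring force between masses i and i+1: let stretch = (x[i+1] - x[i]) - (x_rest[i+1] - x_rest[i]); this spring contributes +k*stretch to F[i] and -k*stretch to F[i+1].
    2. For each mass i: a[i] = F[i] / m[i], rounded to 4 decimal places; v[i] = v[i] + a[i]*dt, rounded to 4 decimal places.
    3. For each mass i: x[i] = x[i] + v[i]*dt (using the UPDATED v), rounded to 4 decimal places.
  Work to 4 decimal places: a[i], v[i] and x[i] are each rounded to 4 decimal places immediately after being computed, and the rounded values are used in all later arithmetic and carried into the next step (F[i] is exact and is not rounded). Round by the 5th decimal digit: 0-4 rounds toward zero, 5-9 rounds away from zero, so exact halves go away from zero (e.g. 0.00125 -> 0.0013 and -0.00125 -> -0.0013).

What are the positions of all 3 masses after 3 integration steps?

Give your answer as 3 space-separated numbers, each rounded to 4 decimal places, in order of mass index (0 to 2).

Answer: 4.7090 8.3494 13.4417

Derivation:
Step 0: x=[6.0000 6.0000 13.0000] v=[0.0000 0.0000 2.0000]
Step 1: x=[5.7500 6.4375 13.3125] v=[-1.0000 1.7500 1.2500]
Step 2: x=[5.2930 7.2617 13.4453] v=[-1.8281 3.2969 0.5313]
Step 3: x=[4.7090 8.3494 13.4417] v=[-2.3359 4.3506 -0.0146]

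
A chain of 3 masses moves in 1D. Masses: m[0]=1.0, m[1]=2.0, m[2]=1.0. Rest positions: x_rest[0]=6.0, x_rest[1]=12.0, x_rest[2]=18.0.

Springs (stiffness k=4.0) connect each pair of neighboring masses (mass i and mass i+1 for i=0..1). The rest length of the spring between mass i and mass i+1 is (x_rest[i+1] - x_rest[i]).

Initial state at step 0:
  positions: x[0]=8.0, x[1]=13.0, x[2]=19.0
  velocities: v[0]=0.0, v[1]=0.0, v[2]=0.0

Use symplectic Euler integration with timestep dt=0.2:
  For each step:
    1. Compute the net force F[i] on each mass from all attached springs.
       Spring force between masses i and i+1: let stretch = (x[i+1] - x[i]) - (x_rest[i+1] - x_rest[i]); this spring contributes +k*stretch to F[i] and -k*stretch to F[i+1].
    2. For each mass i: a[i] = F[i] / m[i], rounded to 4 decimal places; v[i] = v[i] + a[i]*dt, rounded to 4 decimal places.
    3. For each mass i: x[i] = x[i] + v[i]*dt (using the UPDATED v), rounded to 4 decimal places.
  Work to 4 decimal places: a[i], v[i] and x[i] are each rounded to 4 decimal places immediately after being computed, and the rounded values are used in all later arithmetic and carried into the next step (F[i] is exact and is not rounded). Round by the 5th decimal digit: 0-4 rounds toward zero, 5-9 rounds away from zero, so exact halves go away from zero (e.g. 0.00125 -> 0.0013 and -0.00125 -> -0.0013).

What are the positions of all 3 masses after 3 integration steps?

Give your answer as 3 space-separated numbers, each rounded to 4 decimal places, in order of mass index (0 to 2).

Answer: 7.2218 13.3602 19.0579

Derivation:
Step 0: x=[8.0000 13.0000 19.0000] v=[0.0000 0.0000 0.0000]
Step 1: x=[7.8400 13.0800 19.0000] v=[-0.8000 0.4000 0.0000]
Step 2: x=[7.5584 13.2144 19.0128] v=[-1.4080 0.6720 0.0640]
Step 3: x=[7.2218 13.3602 19.0579] v=[-1.6832 0.7290 0.2253]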